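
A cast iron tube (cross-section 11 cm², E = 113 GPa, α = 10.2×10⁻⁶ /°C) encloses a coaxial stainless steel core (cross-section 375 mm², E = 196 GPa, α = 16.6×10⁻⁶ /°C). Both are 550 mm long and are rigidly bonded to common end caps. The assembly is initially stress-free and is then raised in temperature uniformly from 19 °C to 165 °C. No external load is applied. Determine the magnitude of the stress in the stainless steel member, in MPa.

σ ≈ 115 MPa (compressive)

Equilibrium of a rigid end plate with no external load gives equal and opposite internal forces ±P in the two members. Since α_{stainless steel} > α_{cast iron}, heating drives the stainless steel into compression and the cast iron into tension.
Setting the final lengths equal and cancelling L: (α₁ − α₂)ΔT = P/(A₁E₁) + P/(A₂E₂).
|α₁ − α₂|·ΔT = 6.4×10⁻⁶ × 146 = 0.0009344.
1/(A₁E₁) + 1/(A₂E₂) = 1/(1100×113×10³) + 1/(375×196×10³) = 2.165×10⁻⁸ N⁻¹.
P = 0.0009344 / 2.165×10⁻⁸ = 43160 N = 43.16 kN.
σ_{stainless steel} = P/A₂ = 43160/375 = 115.1 MPa, compressive.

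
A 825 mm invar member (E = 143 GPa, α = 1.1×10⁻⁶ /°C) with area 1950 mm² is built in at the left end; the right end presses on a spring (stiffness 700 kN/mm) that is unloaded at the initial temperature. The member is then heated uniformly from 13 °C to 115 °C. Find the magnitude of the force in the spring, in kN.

P ≈ 21.1 kN

If the spring were absent the member would lengthen by αΔT L = 1.1×10⁻⁶ × 102 × 825 = 0.09257 mm.
Let P be the compressive force at the spring. The member shortens elastically by PL/(AE) and the spring compresses by P/k; together these equal δ_free.
P [ L/(AE) + 1/k ] = δ_free → P [ 825/(1950×143×10³) + 1/(700×10³) ] = 0.09257.
P = 0.09257 / 4.387×10⁻⁶ = 21100 N.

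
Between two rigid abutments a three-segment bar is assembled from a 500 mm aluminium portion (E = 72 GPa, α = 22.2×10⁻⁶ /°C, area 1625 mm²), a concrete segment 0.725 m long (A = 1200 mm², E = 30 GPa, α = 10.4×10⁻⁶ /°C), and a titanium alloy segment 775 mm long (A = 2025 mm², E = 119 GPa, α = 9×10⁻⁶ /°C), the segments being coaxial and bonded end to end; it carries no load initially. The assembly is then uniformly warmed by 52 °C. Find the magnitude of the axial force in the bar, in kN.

P ≈ 48.2 kN (compressive)

With the walls removed the bar would change length by δ_free = Σ αᵢΔT Lᵢ = 22.2×10⁻⁶×52×500 + 10.4×10⁻⁶×52×725 + 9×10⁻⁶×52×775 = 1.332 mm.
The walls prevent any net length change, so an axial force P (same in every segment) develops. Compatibility: P · Σ Lᵢ/(AᵢEᵢ) = δ_free.
The series flexibility is Σ Lᵢ/(AᵢEᵢ) = 500/(1625×72×10³) + 725/(1200×30×10³) + 775/(2025×119×10³) = 2.763×10⁻⁵ mm/N.
Hence P = δ_free / Σ(L/AE) = 1.332/2.763×10⁻⁵ = 48.21 kN (compressive).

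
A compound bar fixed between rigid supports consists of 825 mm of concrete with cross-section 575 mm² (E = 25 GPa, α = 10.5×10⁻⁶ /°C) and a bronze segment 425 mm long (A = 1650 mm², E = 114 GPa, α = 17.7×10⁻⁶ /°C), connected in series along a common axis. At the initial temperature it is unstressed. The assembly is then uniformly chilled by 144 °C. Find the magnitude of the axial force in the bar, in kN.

P ≈ 39.1 kN (tensile)

With the walls removed the bar would change length by δ_free = Σ αᵢΔT Lᵢ = 10.5×10⁻⁶×144×825 + 17.7×10⁻⁶×144×425 = 2.331 mm.
The walls prevent any net length change, so an axial force P (same in every segment) develops. Compatibility: P · Σ Lᵢ/(AᵢEᵢ) = δ_free.
The series flexibility is Σ Lᵢ/(AᵢEᵢ) = 825/(575×25×10³) + 425/(1650×114×10³) = 5.965×10⁻⁵ mm/N.
Hence P = δ_free / Σ(L/AE) = 2.331/5.965×10⁻⁵ = 39.07 kN (tensile).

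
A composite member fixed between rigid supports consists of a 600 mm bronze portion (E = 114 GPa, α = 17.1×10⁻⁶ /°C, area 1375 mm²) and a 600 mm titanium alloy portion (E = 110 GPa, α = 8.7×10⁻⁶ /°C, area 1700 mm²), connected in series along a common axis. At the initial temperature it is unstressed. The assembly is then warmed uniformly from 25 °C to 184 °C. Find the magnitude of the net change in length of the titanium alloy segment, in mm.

|ΔL| ≈ 0.292 mm

Free thermal expansion of the whole bar: Σ αᵢΔT Lᵢ = 17.1×10⁻⁶×159×600 + 8.7×10⁻⁶×159×600 = 2.461 mm.
The walls prevent any net length change, so an axial force P (same in every segment) develops. Compatibility: P · Σ Lᵢ/(AᵢEᵢ) = δ_free.
Σ Lᵢ/(AᵢEᵢ) = 600/(1375×114×10³) + 600/(1700×110×10³) = 7.036×10⁻⁶ mm/N.
So P = 2.461 / 7.036×10⁻⁶ = 349.8 kN, compressive.
For the titanium alloy segment, free thermal change = 8.7×10⁻⁶×159×600 = 0.83 mm and elastic change from P = 349800×600/(1700×110×10³) = 1.122 mm; these oppose, so the net change is 0.292 mm (segment shortens).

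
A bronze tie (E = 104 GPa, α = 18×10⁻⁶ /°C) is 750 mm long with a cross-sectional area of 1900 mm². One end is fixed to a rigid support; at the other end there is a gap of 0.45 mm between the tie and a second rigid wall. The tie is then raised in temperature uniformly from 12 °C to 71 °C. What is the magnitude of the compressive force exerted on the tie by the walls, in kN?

Free thermal elongation = αΔT L = 18×10⁻⁶ × 59 × 750 = 0.7965 mm.
The gap closes (δ_free > 0.45 mm) and the wall then resists a further 0.7965 − 0.45 = 0.3465 mm of expansion.
That suppressed elongation corresponds to σ = E·Δ/L = 104×10³ × 0.3465/750 = 48.05 MPa.
P = σA = 48.05 × 1900 = 91.29 kN.

P ≈ 91.3 kN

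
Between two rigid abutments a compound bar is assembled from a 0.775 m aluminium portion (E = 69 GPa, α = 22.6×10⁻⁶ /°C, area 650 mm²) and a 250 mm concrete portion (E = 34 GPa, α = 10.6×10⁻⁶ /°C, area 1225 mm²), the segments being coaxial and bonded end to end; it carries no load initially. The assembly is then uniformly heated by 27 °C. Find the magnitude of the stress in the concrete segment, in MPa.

σ ≈ 19.1 MPa (compressive)

If the supports were absent, the total length change would be Σ αᵢΔT Lᵢ = 22.6×10⁻⁶×27×775 + 10.6×10⁻⁶×27×250 = 0.5445 mm.
The walls prevent any net length change, so an axial force P (same in every segment) develops. Compatibility: P · Σ Lᵢ/(AᵢEᵢ) = δ_free.
Σ Lᵢ/(AᵢEᵢ) = 775/(650×69×10³) + 250/(1225×34×10³) = 2.328×10⁻⁵ mm/N.
Hence P = δ_free / Σ(L/AE) = 0.5445/2.328×10⁻⁵ = 23.39 kN (compressive).
σ_{concrete} = P / A = 23390 / 1225 = 19.09 MPa.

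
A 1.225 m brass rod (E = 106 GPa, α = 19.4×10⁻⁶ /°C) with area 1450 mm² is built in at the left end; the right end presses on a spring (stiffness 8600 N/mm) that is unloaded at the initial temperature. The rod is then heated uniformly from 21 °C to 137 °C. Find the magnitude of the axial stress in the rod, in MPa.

σ ≈ 15.3 MPa (compressive)

The unrestrained thermal change is αΔT L = 19.4×10⁻⁶ × 116 × 1225 = 2.757 mm.
Let P be the compressive force at the spring. The rod shortens elastically by PL/(AE) and the spring compresses by P/k; together these equal δ_free.
P [ L/(AE) + 1/k ] = δ_free → P [ 1225/(1450×106×10³) + 1/(8600) ] = 2.757.
P = 2.757 / 0.0001242 = 22190 N.
σ = P/A = 22190/1450 = 15.3 MPa.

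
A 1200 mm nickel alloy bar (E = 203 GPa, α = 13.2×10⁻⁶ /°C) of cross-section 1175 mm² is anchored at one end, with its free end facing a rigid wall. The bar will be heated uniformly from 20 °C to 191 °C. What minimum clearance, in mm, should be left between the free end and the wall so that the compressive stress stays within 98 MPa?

With no wall the bar would lengthen by αΔT L = 13.2×10⁻⁶ × 171 × 1200 = 2.709 mm.
At the allowable stress the elastic shortening the wall may impose is σL/E = 98 × 1200 / (203×10³) = 0.5793 mm.
The gap must absorb the remainder: g_min = 2.709 − 0.5793 = 2.129 mm.

g ≈ 2.13 mm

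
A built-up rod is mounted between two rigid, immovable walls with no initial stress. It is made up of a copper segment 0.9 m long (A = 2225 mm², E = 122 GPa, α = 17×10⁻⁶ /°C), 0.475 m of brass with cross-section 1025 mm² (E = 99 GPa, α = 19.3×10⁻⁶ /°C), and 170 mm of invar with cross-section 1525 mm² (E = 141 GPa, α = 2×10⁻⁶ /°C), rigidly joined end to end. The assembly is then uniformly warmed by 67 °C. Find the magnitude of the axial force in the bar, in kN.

Free thermal expansion of the whole bar: Σ αᵢΔT Lᵢ = 17×10⁻⁶×67×900 + 19.3×10⁻⁶×67×475 + 2×10⁻⁶×67×170 = 1.662 mm.
The walls prevent any net length change, so an axial force P (same in every segment) develops. Compatibility: P · Σ Lᵢ/(AᵢEᵢ) = δ_free.
Σ Lᵢ/(AᵢEᵢ) = 900/(2225×122×10³) + 475/(1025×99×10³) + 170/(1525×141×10³) = 8.787×10⁻⁶ mm/N.
Hence P = δ_free / Σ(L/AE) = 1.662/8.787×10⁻⁶ = 189.2 kN (compressive).

P ≈ 189 kN (compressive)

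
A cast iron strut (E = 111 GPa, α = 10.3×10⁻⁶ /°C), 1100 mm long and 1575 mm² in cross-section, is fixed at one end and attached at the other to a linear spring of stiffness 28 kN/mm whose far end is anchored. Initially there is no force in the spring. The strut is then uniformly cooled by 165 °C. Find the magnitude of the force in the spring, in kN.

P ≈ 44.5 kN

Free thermal contraction: δ_free = αΔT L = 10.3×10⁻⁶ × 165 × 1100 = 1.869 mm.
Let P be the tensile force in the spring. The strut extends elastically by PL/(AE) and the spring stretches by P/k; together these equal δ_free.
P [ L/(AE) + 1/k ] = δ_free → P [ 1100/(1575×111×10³) + 1/(28×10³) ] = 1.869.
P = 1.869 / 4.201×10⁻⁵ = 44500 N.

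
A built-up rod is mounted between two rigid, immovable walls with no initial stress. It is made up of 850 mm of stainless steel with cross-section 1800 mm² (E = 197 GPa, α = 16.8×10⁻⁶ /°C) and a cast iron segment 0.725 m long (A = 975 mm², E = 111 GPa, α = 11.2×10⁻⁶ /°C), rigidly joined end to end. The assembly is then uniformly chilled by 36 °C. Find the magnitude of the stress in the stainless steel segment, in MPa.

σ ≈ 49.3 MPa (tensile)

If the supports were absent, the total length change would be Σ αᵢΔT Lᵢ = 16.8×10⁻⁶×36×850 + 11.2×10⁻⁶×36×725 = 0.8064 mm.
The walls prevent any net length change, so an axial force P (same in every segment) develops. Compatibility: P · Σ Lᵢ/(AᵢEᵢ) = δ_free.
The series flexibility is Σ Lᵢ/(AᵢEᵢ) = 850/(1800×197×10³) + 725/(975×111×10³) = 9.096×10⁻⁶ mm/N.
So P = 0.8064 / 9.096×10⁻⁶ = 88.65 kN, tensile.
σ_{stainless steel} = P / A = 88650 / 1800 = 49.25 MPa.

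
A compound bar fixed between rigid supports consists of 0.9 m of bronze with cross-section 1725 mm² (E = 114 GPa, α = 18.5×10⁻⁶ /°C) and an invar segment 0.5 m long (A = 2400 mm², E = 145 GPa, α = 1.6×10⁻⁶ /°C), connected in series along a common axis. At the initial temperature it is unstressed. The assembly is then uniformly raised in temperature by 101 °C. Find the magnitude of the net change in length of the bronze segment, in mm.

If the supports were absent, the total length change would be Σ αᵢΔT Lᵢ = 18.5×10⁻⁶×101×900 + 1.6×10⁻⁶×101×500 = 1.762 mm.
The walls prevent any net length change, so an axial force P (same in every segment) develops. Compatibility: P · Σ Lᵢ/(AᵢEᵢ) = δ_free.
The series flexibility is Σ Lᵢ/(AᵢEᵢ) = 900/(1725×114×10³) + 500/(2400×145×10³) = 6.013×10⁻⁶ mm/N.
Hence P = δ_free / Σ(L/AE) = 1.762/6.013×10⁻⁶ = 293.1 kN (compressive).
For the bronze segment, free thermal change = 18.5×10⁻⁶×101×900 = 1.682 mm and elastic change from P = 293100×900/(1725×114×10³) = 1.341 mm; these oppose, so the net change is 0.34 mm (segment lengthens).

|ΔL| ≈ 0.34 mm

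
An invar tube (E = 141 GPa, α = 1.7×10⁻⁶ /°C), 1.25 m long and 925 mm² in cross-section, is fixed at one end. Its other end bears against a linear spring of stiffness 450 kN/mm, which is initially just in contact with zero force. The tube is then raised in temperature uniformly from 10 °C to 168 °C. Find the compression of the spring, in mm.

The unrestrained thermal change is αΔT L = 1.7×10⁻⁶ × 158 × 1250 = 0.3357 mm.
With a force P in the spring, the elastic change of the tube is PL/(AE) and that of the spring is P/k; compatibility requires their sum to equal δ_free.
P [ L/(AE) + 1/k ] = δ_free → P [ 1250/(925×141×10³) + 1/(450×10³) ] = 0.3357.
P = 0.3357 / 1.181×10⁻⁵ = 28440 N.
Spring compression = P/k = 28440/(450×10³) = 0.0632 mm.

δ ≈ 0.0632 mm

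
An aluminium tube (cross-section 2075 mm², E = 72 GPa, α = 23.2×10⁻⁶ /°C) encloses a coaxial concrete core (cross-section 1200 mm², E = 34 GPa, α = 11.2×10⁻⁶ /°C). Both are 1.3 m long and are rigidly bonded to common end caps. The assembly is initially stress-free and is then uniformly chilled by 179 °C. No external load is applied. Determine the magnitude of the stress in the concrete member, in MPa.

Both members must finish at the same length. With the larger α, the aluminium tends to over-contract; the plates restrain it, putting the aluminium in tension and the concrete in compression. With no external load the two internal forces are equal and opposite, magnitude P.
Equating the net (thermal + elastic) strains gives |α₁ − α₂|·ΔT = P·[1/(A₁E₁) + 1/(A₂E₂)].
|α₁ − α₂|·ΔT = 12×10⁻⁶ × 179 = 0.002148.
1/(A₁E₁) + 1/(A₂E₂) = 1/(2075×72×10³) + 1/(1200×34×10³) = 3.12×10⁻⁸ N⁻¹.
P = 0.002148 / 3.12×10⁻⁸ = 68840 N = 68.84 kN.
σ_{concrete} = P/A₂ = 68840/1200 = 57.37 MPa, compressive.

σ ≈ 57.4 MPa (compressive)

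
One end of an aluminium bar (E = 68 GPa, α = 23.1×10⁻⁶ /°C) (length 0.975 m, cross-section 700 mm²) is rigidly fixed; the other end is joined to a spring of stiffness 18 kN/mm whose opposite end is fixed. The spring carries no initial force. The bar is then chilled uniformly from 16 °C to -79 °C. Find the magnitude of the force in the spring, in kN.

P ≈ 28.1 kN

If the spring were absent the bar would shorten by αΔT L = 23.1×10⁻⁶ × 95 × 975 = 2.14 mm.
With a force P in the spring, the elastic change of the bar is PL/(AE) and that of the spring is P/k; compatibility requires their sum to equal δ_free.
P [ L/(AE) + 1/k ] = δ_free → P [ 975/(700×68×10³) + 1/(18×10³) ] = 2.14.
P = 2.14 / 7.604×10⁻⁵ = 28140 N.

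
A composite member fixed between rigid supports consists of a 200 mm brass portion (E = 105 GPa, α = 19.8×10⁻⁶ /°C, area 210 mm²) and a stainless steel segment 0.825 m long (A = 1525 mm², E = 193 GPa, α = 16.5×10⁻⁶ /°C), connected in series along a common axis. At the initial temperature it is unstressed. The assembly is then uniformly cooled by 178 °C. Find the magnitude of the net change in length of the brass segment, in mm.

|ΔL| ≈ 1.68 mm

Free thermal contraction of the whole bar: Σ αᵢΔT Lᵢ = 19.8×10⁻⁶×178×200 + 16.5×10⁻⁶×178×825 = 3.128 mm.
Since the ends are fixed, an axial force P builds up, equal in every segment, with P · Σ Lᵢ/(AᵢEᵢ) = δ_free.
The series flexibility is Σ Lᵢ/(AᵢEᵢ) = 200/(210×105×10³) + 825/(1525×193×10³) = 1.187×10⁻⁵ mm/N.
P = 3.128 / 1.187×10⁻⁵ = 263400 N = 263.4 kN, tensile.
For the brass segment, free thermal change = 19.8×10⁻⁶×178×200 = 0.7049 mm and elastic change from P = 263400×200/(210×105×10³) = 2.389 mm; these oppose, so the net change is 1.68 mm (segment lengthens).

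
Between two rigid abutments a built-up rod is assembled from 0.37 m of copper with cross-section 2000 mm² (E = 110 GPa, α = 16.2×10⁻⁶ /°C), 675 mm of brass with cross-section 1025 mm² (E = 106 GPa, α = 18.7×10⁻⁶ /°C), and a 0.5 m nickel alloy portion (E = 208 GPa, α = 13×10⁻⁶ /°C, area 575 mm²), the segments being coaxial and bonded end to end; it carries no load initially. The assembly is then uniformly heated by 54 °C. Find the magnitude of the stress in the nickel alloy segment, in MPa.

σ ≈ 195 MPa (compressive)

If the supports were absent, the total length change would be Σ αᵢΔT Lᵢ = 16.2×10⁻⁶×54×370 + 18.7×10⁻⁶×54×675 + 13×10⁻⁶×54×500 = 1.356 mm.
The rigid supports impose zero overall length change; the single axial force P common to all segments must satisfy P Σ Lᵢ/(AᵢEᵢ) = δ_free.
Σ Lᵢ/(AᵢEᵢ) = 370/(2000×110×10³) + 675/(1025×106×10³) + 500/(575×208×10³) = 1.208×10⁻⁵ mm/N.
So P = 1.356 / 1.208×10⁻⁵ = 112.3 kN, compressive.
σ_{nickel alloy} = P / A = 112300 / 575 = 195.3 MPa.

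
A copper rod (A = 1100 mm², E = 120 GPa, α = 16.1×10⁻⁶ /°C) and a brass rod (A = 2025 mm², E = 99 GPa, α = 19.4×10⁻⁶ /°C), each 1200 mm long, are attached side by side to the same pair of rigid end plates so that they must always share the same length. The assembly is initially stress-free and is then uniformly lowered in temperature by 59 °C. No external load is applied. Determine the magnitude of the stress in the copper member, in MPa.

σ ≈ 14.1 MPa (compressive)

Equilibrium of a rigid end plate with no external load gives equal and opposite internal forces ±P in the two members. Since α_{brass} > α_{copper}, cooling drives the brass into tension and the copper into compression.
Setting the final lengths equal and cancelling L: (α₁ − α₂)ΔT = P/(A₁E₁) + P/(A₂E₂).
|α₁ − α₂|·ΔT = 3.3×10⁻⁶ × 59 = 0.0001947.
1/(A₁E₁) + 1/(A₂E₂) = 1/(1100×120×10³) + 1/(2025×99×10³) = 1.256×10⁻⁸ N⁻¹.
So P = 0.0001947 / 1.256×10⁻⁸ = 15.5 kN.
σ_{copper} = P/A₁ = 15500/1100 = 14.09 MPa, compressive.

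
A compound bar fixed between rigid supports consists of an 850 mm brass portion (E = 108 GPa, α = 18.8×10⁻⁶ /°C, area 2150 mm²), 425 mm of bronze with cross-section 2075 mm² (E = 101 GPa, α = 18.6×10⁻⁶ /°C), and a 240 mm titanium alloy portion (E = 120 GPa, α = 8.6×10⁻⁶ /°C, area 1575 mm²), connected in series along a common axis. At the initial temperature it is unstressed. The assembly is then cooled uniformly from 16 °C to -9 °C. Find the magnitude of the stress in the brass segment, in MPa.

With the walls removed the bar would change length by δ_free = Σ αᵢΔT Lᵢ = 18.8×10⁻⁶×25×850 + 18.6×10⁻⁶×25×425 + 8.6×10⁻⁶×25×240 = 0.6487 mm.
The walls prevent any net length change, so an axial force P (same in every segment) develops. Compatibility: P · Σ Lᵢ/(AᵢEᵢ) = δ_free.
Σ Lᵢ/(AᵢEᵢ) = 850/(2150×108×10³) + 425/(2075×101×10³) + 240/(1575×120×10³) = 6.958×10⁻⁶ mm/N.
So P = 0.6487 / 6.958×10⁻⁶ = 93.23 kN, tensile.
σ_{brass} = P / A = 93230 / 2150 = 43.36 MPa.

σ ≈ 43.4 MPa (tensile)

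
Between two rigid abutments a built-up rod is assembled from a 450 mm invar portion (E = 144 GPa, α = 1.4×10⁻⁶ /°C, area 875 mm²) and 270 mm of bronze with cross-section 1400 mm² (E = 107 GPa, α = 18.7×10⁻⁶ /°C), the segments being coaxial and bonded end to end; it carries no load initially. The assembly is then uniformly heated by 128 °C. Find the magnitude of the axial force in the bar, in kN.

P ≈ 135 kN (compressive)

If the supports were absent, the total length change would be Σ αᵢΔT Lᵢ = 1.4×10⁻⁶×128×450 + 18.7×10⁻⁶×128×270 = 0.7269 mm.
The rigid supports impose zero overall length change; the single axial force P common to all segments must satisfy P Σ Lᵢ/(AᵢEᵢ) = δ_free.
The series flexibility is Σ Lᵢ/(AᵢEᵢ) = 450/(875×144×10³) + 270/(1400×107×10³) = 5.374×10⁻⁶ mm/N.
Hence P = δ_free / Σ(L/AE) = 0.7269/5.374×10⁻⁶ = 135.3 kN (compressive).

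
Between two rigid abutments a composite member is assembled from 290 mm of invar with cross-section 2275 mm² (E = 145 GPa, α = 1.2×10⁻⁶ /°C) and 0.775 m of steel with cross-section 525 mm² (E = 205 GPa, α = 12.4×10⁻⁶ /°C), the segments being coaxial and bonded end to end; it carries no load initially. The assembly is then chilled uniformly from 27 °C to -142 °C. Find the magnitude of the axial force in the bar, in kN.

If the supports were absent, the total length change would be Σ αᵢΔT Lᵢ = 1.2×10⁻⁶×169×290 + 12.4×10⁻⁶×169×775 = 1.683 mm.
The rigid supports impose zero overall length change; the single axial force P common to all segments must satisfy P Σ Lᵢ/(AᵢEᵢ) = δ_free.
Σ Lᵢ/(AᵢEᵢ) = 290/(2275×145×10³) + 775/(525×205×10³) = 8.08×10⁻⁶ mm/N.
So P = 1.683 / 8.08×10⁻⁶ = 208.3 kN, tensile.

P ≈ 208 kN (tensile)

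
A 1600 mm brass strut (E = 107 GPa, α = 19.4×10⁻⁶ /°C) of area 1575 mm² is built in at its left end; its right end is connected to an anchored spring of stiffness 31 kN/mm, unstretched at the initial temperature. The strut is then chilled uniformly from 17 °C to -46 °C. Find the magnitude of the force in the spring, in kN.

The unrestrained thermal change is αΔT L = 19.4×10⁻⁶ × 63 × 1600 = 1.956 mm.
Let P be the tensile force in the spring. The strut extends elastically by PL/(AE) and the spring stretches by P/k; together these equal δ_free.
P [ L/(AE) + 1/k ] = δ_free → P [ 1600/(1575×107×10³) + 1/(31×10³) ] = 1.956.
P = 1.956 / 4.175×10⁻⁵ = 46840 N.

P ≈ 46.8 kN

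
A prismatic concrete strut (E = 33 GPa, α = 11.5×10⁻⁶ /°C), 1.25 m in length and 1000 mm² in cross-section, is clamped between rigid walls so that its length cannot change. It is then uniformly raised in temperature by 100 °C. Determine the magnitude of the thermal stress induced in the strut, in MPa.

σ ≈ 38 MPa (compressive)

With length fixed, the mechanical strain must cancel the thermal strain αΔT = 11.5×10⁻⁶ × 100 = 1150×10⁻⁶.
Hence σ = E·αΔT = 33×10³ × 1150×10⁻⁶ = 37.95 MPa, compressive.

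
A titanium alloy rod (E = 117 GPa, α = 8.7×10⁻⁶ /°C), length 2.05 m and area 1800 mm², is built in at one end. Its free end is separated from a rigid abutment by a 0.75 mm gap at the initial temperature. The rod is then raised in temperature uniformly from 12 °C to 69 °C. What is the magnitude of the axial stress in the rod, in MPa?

If the wall were absent the rod would grow by αΔT L = 8.7×10⁻⁶ × 57 × 2050 = 1.017 mm.
The gap closes (δ_free > 0.75 mm) and the wall then resists a further 1.017 − 0.75 = 0.2666 mm of expansion.
So σ = E(δ_free − g)/L = 117×10³ × 0.2666/2050 = 15.22 MPa.

σ ≈ 15.2 MPa (compressive)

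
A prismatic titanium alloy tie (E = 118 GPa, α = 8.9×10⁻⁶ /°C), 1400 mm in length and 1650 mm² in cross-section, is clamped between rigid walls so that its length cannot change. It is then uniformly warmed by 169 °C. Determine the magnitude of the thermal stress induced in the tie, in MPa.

σ ≈ 177 MPa (compressive)

The supports are rigid, so the total axial strain is zero. The restrained thermal strain is ε = αΔT = 8.9×10⁻⁶ × 169 = 1504.1×10⁻⁶.
Hence σ = E·αΔT = 118×10³ × 1504.1×10⁻⁶ = 177.5 MPa, compressive.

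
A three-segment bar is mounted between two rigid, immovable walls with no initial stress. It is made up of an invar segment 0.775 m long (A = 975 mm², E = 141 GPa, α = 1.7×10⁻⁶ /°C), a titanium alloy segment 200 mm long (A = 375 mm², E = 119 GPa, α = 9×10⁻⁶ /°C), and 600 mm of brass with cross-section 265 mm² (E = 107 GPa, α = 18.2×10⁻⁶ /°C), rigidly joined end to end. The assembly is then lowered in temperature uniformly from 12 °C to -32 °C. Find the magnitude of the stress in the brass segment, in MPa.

σ ≈ 74.5 MPa (tensile)

If the supports were absent, the total length change would be Σ αᵢΔT Lᵢ = 1.7×10⁻⁶×44×775 + 9×10⁻⁶×44×200 + 18.2×10⁻⁶×44×600 = 0.6176 mm.
The rigid supports impose zero overall length change; the single axial force P common to all segments must satisfy P Σ Lᵢ/(AᵢEᵢ) = δ_free.
The series flexibility is Σ Lᵢ/(AᵢEᵢ) = 775/(975×141×10³) + 200/(375×119×10³) + 600/(265×107×10³) = 3.128×10⁻⁵ mm/N.
P = 0.6176 / 3.128×10⁻⁵ = 19750 N = 19.75 kN, tensile.
σ_{brass} = P / A = 19750 / 265 = 74.51 MPa.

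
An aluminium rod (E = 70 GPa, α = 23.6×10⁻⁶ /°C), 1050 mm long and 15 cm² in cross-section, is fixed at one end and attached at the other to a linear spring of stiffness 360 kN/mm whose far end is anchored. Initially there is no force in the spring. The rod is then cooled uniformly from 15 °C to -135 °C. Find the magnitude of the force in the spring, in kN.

The unrestrained thermal change is αΔT L = 23.6×10⁻⁶ × 150 × 1050 = 3.717 mm.
With a force P in the spring, the elastic change of the rod is PL/(AE) and that of the spring is P/k; compatibility requires their sum to equal δ_free.
So P = δ_free / [L/(AE) + 1/k] = 3.717 / [ 1050/(1500×70×10³) + 1/(360×10³) ].
P = 3.717 / 1.278×10⁻⁵ = 290900 N.

P ≈ 291 kN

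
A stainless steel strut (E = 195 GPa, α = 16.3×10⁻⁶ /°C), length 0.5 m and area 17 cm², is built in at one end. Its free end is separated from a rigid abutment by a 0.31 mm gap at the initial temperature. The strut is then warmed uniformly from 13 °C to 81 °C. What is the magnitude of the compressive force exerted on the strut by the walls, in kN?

P ≈ 162 kN

If the wall were absent the strut would grow by αΔT L = 16.3×10⁻⁶ × 68 × 500 = 0.5542 mm.
The gap closes (δ_free > 0.31 mm) and the wall then resists a further 0.5542 − 0.31 = 0.2442 mm of expansion.
That suppressed elongation corresponds to σ = E·Δ/L = 195×10³ × 0.2442/500 = 95.24 MPa.
P = σA = 95.24 × 1700 = 161.9 kN.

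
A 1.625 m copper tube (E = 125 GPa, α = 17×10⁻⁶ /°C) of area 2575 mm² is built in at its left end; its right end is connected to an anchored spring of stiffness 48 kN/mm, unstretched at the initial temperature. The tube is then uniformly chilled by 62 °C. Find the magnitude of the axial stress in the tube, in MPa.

σ ≈ 25.7 MPa (tensile)

The unrestrained thermal change is αΔT L = 17×10⁻⁶ × 62 × 1625 = 1.713 mm.
Let P be the tensile force in the spring. The tube extends elastically by PL/(AE) and the spring stretches by P/k; together these equal δ_free.
So P = δ_free / [L/(AE) + 1/k] = 1.713 / [ 1625/(2575×125×10³) + 1/(48×10³) ].
P = 1.713 / 2.588×10⁻⁵ = 66180 N.
σ = P/A = 66180/2575 = 25.7 MPa.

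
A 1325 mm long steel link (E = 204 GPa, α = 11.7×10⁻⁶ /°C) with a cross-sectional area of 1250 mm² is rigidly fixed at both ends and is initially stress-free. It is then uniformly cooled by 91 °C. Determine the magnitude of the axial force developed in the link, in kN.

Full restraint means ε = 0, so the stress is σ = EαΔT = 204×10³ × 11.7×10⁻⁶ × 91 = 217.2 MPa.
P = AEαΔT = 1250 × 204×10³ × 11.7×10⁻⁶ × 91 = 271.5 kN (tensile).

P ≈ 271 kN (tensile)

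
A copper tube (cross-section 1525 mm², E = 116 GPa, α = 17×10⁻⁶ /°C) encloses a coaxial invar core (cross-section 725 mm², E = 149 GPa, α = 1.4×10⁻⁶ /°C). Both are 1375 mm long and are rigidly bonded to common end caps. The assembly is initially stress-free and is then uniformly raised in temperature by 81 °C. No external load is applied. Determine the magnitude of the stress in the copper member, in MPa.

σ ≈ 55.6 MPa (compressive)

Both members must finish at the same length. With the larger α, the copper tends to over-expand; the plates restrain it, putting the copper in compression and the invar in tension. With no external load the two internal forces are equal and opposite, magnitude P.
Compatibility of the two members (thermal + elastic change equal): (α₁ − α₂)ΔT = P·[1/(A₁E₁) + 1/(A₂E₂)].
|α₁ − α₂|·ΔT = 15.6×10⁻⁶ × 81 = 0.001264.
1/(A₁E₁) + 1/(A₂E₂) = 1/(1525×116×10³) + 1/(725×149×10³) = 1.491×10⁻⁸ N⁻¹.
So P = 0.001264 / 1.491×10⁻⁸ = 84.75 kN.
σ_{copper} = P/A₁ = 84750/1525 = 55.57 MPa, compressive.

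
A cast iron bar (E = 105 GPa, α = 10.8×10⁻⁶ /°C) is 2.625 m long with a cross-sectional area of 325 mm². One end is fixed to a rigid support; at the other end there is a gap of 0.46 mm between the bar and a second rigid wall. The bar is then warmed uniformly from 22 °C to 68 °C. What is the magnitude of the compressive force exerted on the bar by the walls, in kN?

P ≈ 11 kN

Free thermal elongation = αΔT L = 10.8×10⁻⁶ × 46 × 2625 = 1.304 mm.
The gap closes (δ_free > 0.46 mm) and the wall then resists a further 1.304 − 0.46 = 0.8441 mm of expansion.
Compatibility: PL/(AE) = 0.8441 mm, so σ = P/A = E × (0.8441/2625) = 33.76 MPa.
P = σA = 33.76 × 325 = 10.97 kN.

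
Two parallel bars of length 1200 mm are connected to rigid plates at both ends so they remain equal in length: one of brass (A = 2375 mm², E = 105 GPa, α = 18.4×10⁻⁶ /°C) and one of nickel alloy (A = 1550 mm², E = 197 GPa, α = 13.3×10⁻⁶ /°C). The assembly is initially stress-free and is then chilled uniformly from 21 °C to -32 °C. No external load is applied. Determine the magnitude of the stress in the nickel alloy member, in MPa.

σ ≈ 23.9 MPa (compressive)

Both members must finish at the same length. With the larger α, the brass tends to over-contract; the plates restrain it, putting the brass in tension and the nickel alloy in compression. With no external load the two internal forces are equal and opposite, magnitude P.
Setting the final lengths equal and cancelling L: (α₁ − α₂)ΔT = P/(A₁E₁) + P/(A₂E₂).
|α₁ − α₂|·ΔT = 5.1×10⁻⁶ × 53 = 0.0002703.
1/(A₁E₁) + 1/(A₂E₂) = 1/(2375×105×10³) + 1/(1550×197×10³) = 7.285×10⁻⁹ N⁻¹.
So P = 0.0002703 / 7.285×10⁻⁹ = 37.1 kN.
σ_{nickel alloy} = P/A₂ = 37100/1550 = 23.94 MPa, compressive.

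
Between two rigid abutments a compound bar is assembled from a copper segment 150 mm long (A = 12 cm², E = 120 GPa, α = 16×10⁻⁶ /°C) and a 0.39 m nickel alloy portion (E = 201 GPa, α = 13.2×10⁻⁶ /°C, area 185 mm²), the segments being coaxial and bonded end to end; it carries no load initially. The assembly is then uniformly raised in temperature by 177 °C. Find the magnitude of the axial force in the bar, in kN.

P ≈ 116 kN (compressive)

With the walls removed the bar would change length by δ_free = Σ αᵢΔT Lᵢ = 16×10⁻⁶×177×150 + 13.2×10⁻⁶×177×390 = 1.336 mm.
The walls prevent any net length change, so an axial force P (same in every segment) develops. Compatibility: P · Σ Lᵢ/(AᵢEᵢ) = δ_free.
The series flexibility is Σ Lᵢ/(AᵢEᵢ) = 150/(1200×120×10³) + 390/(185×201×10³) = 1.153×10⁻⁵ mm/N.
P = 1.336 / 1.153×10⁻⁵ = 115900 N = 115.9 kN, compressive.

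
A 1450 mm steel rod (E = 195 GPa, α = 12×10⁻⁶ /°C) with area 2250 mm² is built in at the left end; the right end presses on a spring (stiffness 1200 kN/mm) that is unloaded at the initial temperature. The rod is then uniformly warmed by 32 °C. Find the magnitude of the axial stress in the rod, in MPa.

σ ≈ 59.8 MPa (compressive)

The unrestrained thermal change is αΔT L = 12×10⁻⁶ × 32 × 1450 = 0.5568 mm.
Let P be the compressive force at the spring. The rod shortens elastically by PL/(AE) and the spring compresses by P/k; together these equal δ_free.
P [ L/(AE) + 1/k ] = δ_free → P [ 1450/(2250×195×10³) + 1/(1200×10³) ] = 0.5568.
P = 0.5568 / 4.138×10⁻⁶ = 134600 N.
σ = P/A = 134600/2250 = 59.8 MPa.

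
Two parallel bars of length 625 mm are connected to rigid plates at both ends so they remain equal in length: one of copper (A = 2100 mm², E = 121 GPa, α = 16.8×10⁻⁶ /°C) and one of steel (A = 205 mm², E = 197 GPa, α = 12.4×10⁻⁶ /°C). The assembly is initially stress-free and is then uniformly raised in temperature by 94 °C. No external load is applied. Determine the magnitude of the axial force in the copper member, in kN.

P ≈ 14.4 kN (compressive in the copper)

Equilibrium of a rigid end plate with no external load gives equal and opposite internal forces ±P in the two members. Since α_{copper} > α_{steel}, heating drives the copper into compression and the steel into tension.
Equating the net (thermal + elastic) strains gives |α₁ − α₂|·ΔT = P·[1/(A₁E₁) + 1/(A₂E₂)].
|α₁ − α₂|·ΔT = 4.4×10⁻⁶ × 94 = 0.0004136.
1/(A₁E₁) + 1/(A₂E₂) = 1/(2100×121×10³) + 1/(205×197×10³) = 2.87×10⁻⁸ N⁻¹.
So P = 0.0004136 / 2.87×10⁻⁸ = 14.41 kN.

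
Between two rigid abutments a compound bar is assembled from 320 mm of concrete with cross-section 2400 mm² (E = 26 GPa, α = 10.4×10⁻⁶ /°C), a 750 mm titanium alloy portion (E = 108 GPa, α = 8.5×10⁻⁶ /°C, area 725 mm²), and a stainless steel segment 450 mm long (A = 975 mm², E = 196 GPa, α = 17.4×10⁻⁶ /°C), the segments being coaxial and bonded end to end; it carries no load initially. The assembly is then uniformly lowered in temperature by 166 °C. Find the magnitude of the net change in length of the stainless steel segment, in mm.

|ΔL| ≈ 0.898 mm

If the supports were absent, the total length change would be Σ αᵢΔT Lᵢ = 10.4×10⁻⁶×166×320 + 8.5×10⁻⁶×166×750 + 17.4×10⁻⁶×166×450 = 2.91 mm.
The rigid supports impose zero overall length change; the single axial force P common to all segments must satisfy P Σ Lᵢ/(AᵢEᵢ) = δ_free.
Σ Lᵢ/(AᵢEᵢ) = 320/(2400×26×10³) + 750/(725×108×10³) + 450/(975×196×10³) = 1.706×10⁻⁵ mm/N.
So P = 2.91 / 1.706×10⁻⁵ = 170.6 kN, tensile.
For the stainless steel segment, free thermal change = 17.4×10⁻⁶×166×450 = 1.3 mm and elastic change from P = 170600×450/(975×196×10³) = 0.4017 mm; these oppose, so the net change is 0.898 mm (segment shortens).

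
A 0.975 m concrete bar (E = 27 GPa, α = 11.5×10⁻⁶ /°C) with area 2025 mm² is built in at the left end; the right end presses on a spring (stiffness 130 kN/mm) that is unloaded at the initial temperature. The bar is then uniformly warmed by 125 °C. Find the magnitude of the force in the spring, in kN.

The unrestrained thermal change is αΔT L = 11.5×10⁻⁶ × 125 × 975 = 1.402 mm.
Let P be the compressive force at the spring. The bar shortens elastically by PL/(AE) and the spring compresses by P/k; together these equal δ_free.
P [ L/(AE) + 1/k ] = δ_free → P [ 975/(2025×27×10³) + 1/(130×10³) ] = 1.402.
P = 1.402 / 2.552×10⁻⁵ = 54910 N.

P ≈ 54.9 kN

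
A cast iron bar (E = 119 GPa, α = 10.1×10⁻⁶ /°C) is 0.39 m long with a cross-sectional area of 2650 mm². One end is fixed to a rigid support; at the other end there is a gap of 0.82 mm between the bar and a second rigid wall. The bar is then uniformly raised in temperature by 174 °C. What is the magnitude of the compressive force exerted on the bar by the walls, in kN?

P ≈ 0 kN

If the wall were absent the bar would grow by αΔT L = 10.1×10⁻⁶ × 174 × 390 = 0.6854 mm.
Since δ_free = 0.685 mm is less than the 0.82 mm gap, the bar never touches the wall. No axial force develops.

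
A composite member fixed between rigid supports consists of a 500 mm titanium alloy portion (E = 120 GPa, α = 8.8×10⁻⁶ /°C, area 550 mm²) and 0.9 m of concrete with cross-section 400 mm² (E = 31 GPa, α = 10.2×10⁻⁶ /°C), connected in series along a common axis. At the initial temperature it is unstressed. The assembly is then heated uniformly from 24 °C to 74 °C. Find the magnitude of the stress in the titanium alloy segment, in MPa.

σ ≈ 15.4 MPa (compressive)

If the supports were absent, the total length change would be Σ αᵢΔT Lᵢ = 8.8×10⁻⁶×50×500 + 10.2×10⁻⁶×50×900 = 0.679 mm.
Since the ends are fixed, an axial force P builds up, equal in every segment, with P · Σ Lᵢ/(AᵢEᵢ) = δ_free.
Σ Lᵢ/(AᵢEᵢ) = 500/(550×120×10³) + 900/(400×31×10³) = 8.016×10⁻⁵ mm/N.
P = 0.679 / 8.016×10⁻⁵ = 8471 N = 8.471 kN, compressive.
σ_{titanium alloy} = P / A = 8471 / 550 = 15.4 MPa.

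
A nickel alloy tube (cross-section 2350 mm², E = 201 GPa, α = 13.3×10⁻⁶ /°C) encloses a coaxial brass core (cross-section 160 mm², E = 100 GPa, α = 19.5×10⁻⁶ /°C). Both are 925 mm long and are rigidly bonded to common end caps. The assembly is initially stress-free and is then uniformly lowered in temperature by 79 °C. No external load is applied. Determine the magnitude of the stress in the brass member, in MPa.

Both members must finish at the same length. With the larger α, the brass tends to over-contract; the plates restrain it, putting the brass in tension and the nickel alloy in compression. With no external load the two internal forces are equal and opposite, magnitude P.
Equating the net (thermal + elastic) strains gives |α₁ − α₂|·ΔT = P·[1/(A₁E₁) + 1/(A₂E₂)].
|α₁ − α₂|·ΔT = 6.2×10⁻⁶ × 79 = 0.0004898.
1/(A₁E₁) + 1/(A₂E₂) = 1/(2350×201×10³) + 1/(160×100×10³) = 6.462×10⁻⁸ N⁻¹.
So P = 0.0004898 / 6.462×10⁻⁸ = 7.58 kN.
σ_{brass} = P/A₂ = 7580/160 = 47.38 MPa, tensile.

σ ≈ 47.4 MPa (tensile)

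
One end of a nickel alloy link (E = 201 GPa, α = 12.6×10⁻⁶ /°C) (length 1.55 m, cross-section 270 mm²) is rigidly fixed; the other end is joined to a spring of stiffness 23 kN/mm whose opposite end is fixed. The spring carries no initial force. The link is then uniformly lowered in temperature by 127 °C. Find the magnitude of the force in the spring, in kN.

P ≈ 34.4 kN

Free thermal contraction: δ_free = αΔT L = 12.6×10⁻⁶ × 127 × 1550 = 2.48 mm.
With a force P in the spring, the elastic change of the link is PL/(AE) and that of the spring is P/k; compatibility requires their sum to equal δ_free.
So P = δ_free / [L/(AE) + 1/k] = 2.48 / [ 1550/(270×201×10³) + 1/(23×10³) ].
P = 2.48 / 7.204×10⁻⁵ = 34430 N.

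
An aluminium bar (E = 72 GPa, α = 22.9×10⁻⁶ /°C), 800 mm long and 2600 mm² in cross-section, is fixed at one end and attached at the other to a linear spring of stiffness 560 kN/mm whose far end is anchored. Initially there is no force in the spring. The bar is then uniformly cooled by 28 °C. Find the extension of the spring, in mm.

δ ≈ 0.151 mm

The unrestrained thermal change is αΔT L = 22.9×10⁻⁶ × 28 × 800 = 0.513 mm.
With a force P in the spring, the elastic change of the bar is PL/(AE) and that of the spring is P/k; compatibility requires their sum to equal δ_free.
P [ L/(AE) + 1/k ] = δ_free → P [ 800/(2600×72×10³) + 1/(560×10³) ] = 0.513.
P = 0.513 / 6.059×10⁻⁶ = 84660 N.
Spring extension = P/k = 84660/(560×10³) = 0.1512 mm.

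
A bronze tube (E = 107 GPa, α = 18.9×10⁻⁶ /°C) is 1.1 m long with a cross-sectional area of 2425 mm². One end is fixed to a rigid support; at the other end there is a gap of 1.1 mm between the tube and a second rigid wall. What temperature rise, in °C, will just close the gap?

Contact occurs when the free expansion equals the gap: αΔT L = 1.1 mm.
So ΔT = g/(αL) = 1.1/(18.9×10⁻⁶ × 1100) = 52.91 °C.

ΔT ≈ 52.9 °C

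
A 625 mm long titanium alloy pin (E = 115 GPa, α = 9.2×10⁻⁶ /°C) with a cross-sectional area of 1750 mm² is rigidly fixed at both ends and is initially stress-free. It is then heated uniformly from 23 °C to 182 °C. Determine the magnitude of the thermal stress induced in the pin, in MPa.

σ ≈ 168 MPa (compressive)

Because both ends are immovable the net strain is zero, and the suppressed thermal strain is αΔT = 9.2×10⁻⁶ × 159 = 1462.8×10⁻⁶.
σ = EαΔT = 115×10³ × 9.2×10⁻⁶ × 159 = 168.2 MPa (compressive; the pin is trying to expand).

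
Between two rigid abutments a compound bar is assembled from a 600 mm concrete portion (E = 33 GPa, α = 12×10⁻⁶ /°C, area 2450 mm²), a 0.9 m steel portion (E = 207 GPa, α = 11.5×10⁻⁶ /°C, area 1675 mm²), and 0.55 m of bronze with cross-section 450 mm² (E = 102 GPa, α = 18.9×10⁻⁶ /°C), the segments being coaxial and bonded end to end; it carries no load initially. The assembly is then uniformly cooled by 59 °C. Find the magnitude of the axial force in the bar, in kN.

With the walls removed the bar would change length by δ_free = Σ αᵢΔT Lᵢ = 12×10⁻⁶×59×600 + 11.5×10⁻⁶×59×900 + 18.9×10⁻⁶×59×550 = 1.649 mm.
Since the ends are fixed, an axial force P builds up, equal in every segment, with P · Σ Lᵢ/(AᵢEᵢ) = δ_free.
The series flexibility is Σ Lᵢ/(AᵢEᵢ) = 600/(2450×33×10³) + 900/(1675×207×10³) + 550/(450×102×10³) = 2.2×10⁻⁵ mm/N.
So P = 1.649 / 2.2×10⁻⁵ = 74.95 kN, tensile.

P ≈ 74.9 kN (tensile)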